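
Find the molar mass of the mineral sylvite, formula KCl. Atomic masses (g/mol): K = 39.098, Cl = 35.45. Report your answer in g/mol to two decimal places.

M = 1·39.098 + 1·35.45

74.55 g/mol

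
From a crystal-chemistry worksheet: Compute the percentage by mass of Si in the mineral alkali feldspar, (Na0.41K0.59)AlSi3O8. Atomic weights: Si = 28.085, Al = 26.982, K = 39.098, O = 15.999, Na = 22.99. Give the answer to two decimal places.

Formula mass = 0.41*22.99 + 0.59*39.098 + 1*26.982 + 3*28.085 + 8*15.999 = 271.723 g/mol, of which 84.255 g is Si.
So Si makes up 84.255/271.723 = 0.3101 of the mass, i.e. 31.01%.

31.01 weight percent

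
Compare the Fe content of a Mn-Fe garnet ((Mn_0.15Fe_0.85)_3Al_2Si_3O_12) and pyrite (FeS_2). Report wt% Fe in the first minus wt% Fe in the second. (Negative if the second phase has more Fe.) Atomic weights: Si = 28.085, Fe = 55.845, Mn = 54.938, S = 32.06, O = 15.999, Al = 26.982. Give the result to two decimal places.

M((Mn_0.15Fe_0.85)_3Al_2Si_3O_12) = 497.334 g/mol, so wt% Fe = 142.405/497.334 × 100 = 28.63%.
M(FeS_2) = 119.965 g/mol, so wt% Fe = 55.845/119.965 × 100 = 46.55%.
28.63 − 46.55 = -17.92 pp.

-17.92 percentage points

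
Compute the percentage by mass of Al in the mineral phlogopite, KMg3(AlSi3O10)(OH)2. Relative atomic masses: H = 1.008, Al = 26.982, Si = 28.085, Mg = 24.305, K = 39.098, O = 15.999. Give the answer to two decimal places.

6.47 weight percent

M(KMg3(AlSi3O10)(OH)2) = 417.254 g/mol.
Al contributes 1 × 26.982 = 26.982 g per mole.
26.982/417.254 = 0.0647 → 6.47%.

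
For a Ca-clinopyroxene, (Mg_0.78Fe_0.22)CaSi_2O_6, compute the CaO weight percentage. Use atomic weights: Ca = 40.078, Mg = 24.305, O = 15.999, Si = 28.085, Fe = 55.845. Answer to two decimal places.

Molar mass of (Mg_0.78Fe_0.22)CaSi_2O_6 = 0.78·24.305 + 0.22·55.845 + 1·40.078 + 2·28.085 + 6·15.999 = 223.486 g/mol.
Each formula unit contains 1 Ca, equivalent to 1/1 = 1.0000 mol CaO.
M(CaO) = 1×40.078 + 1×15.999 = 56.077 g/mol.
Mass of CaO per formula unit = 1.0000 × 56.077 = 56.077 g.
CaO wt% = 56.077 / 223.486 × 100 = 25.09%.

25.09 wt%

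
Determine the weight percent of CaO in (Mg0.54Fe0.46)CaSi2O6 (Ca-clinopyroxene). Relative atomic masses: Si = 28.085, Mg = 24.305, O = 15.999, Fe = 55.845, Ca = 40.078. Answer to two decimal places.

M((Mg0.54Fe0.46)CaSi2O6) = 231.055 g/mol; M(CaO) = 56.077 g/mol.
Moles CaO per formula unit = 1 Ca ÷ 1 = 1.0000.
CaO fraction = (1.0000 × 56.077) / 231.055 = 56.077/231.055 = 0.2427.

24.27 wt%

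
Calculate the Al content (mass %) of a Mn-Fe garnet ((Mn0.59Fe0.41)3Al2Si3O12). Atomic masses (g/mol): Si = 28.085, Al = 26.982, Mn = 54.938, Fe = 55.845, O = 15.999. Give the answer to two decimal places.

10.88 mass %

M((Mn0.59Fe0.41)3Al2Si3O12) = 496.137 g/mol.
Al contributes 2 × 26.982 = 53.964 g per mole.
53.964/496.137 = 0.1088 → 10.88%.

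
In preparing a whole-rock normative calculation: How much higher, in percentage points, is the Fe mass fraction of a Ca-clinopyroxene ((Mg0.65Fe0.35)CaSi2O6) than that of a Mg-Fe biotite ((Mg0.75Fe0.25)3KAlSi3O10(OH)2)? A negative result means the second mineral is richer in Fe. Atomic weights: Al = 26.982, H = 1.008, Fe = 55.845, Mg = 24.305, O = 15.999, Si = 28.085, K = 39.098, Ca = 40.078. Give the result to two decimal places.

Fe in (Mg0.65Fe0.35)CaSi2O6: molar mass 227.586 g/mol; 0.35×55.845 = 19.546 g → 8.59 wt%.
Fe in (Mg0.75Fe0.25)3KAlSi3O10(OH)2: molar mass 440.909 g/mol; 0.75×55.845 = 41.884 g → 9.50 wt%.
Difference = 8.59 − 9.50 = -0.91 percentage points.

-0.91 percentage points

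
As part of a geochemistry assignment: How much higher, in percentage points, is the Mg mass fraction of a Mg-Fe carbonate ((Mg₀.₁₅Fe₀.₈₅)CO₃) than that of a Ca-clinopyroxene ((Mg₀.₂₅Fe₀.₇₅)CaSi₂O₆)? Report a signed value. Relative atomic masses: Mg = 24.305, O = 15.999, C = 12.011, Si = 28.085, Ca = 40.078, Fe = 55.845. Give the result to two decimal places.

First mineral: 3.646 g Mg in 111.122 g formula = 3.28 wt% Mg.
Second mineral: 6.076 g Mg in 240.202 g formula = 2.53 wt% Mg.
3.28% − 2.53% gives a difference of 0.75 percentage points.

0.75 percentage points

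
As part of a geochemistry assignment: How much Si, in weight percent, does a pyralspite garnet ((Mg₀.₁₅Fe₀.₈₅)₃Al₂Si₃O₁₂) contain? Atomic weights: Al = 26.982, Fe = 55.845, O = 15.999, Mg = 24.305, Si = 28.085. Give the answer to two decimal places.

17.42 weight percent

Formula mass = 0.45·24.305 + 2.55·55.845 + 2·26.982 + 3·28.085 + 12·15.999 = 483.549 g/mol, of which 84.255 g is Si.
So Si makes up 84.255/483.549 = 0.1742 of the mass, i.e. 17.42%.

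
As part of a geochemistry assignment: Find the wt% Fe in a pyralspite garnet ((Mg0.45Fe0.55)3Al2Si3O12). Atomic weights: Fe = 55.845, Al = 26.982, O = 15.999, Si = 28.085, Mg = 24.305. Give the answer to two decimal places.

20.24 weight percent

Molar mass of (Mg0.45Fe0.55)3Al2Si3O12: 1.35*24.305 + 1.65*55.845 + 2*26.982 + 3*28.085 + 12*15.999 = 455.163 g/mol.
Mass of Fe per formula unit: 1.65 × 55.845 = 92.144 g.
Weight fraction Fe = 92.144 / 455.163 = 0.2024.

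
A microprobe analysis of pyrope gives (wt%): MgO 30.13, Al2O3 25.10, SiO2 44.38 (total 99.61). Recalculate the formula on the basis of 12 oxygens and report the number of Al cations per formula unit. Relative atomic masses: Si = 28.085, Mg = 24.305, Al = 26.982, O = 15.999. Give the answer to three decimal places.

30.13 wt% MgO ÷ 40.304 g/mol = 0.74757 mol, giving 0.74757 Mg and 0.74757 O.
25.10 wt% Al2O3 ÷ 101.961 g/mol = 0.24617 mol, giving 0.49234 Al and 0.73851 O.
44.38 wt% SiO2 ÷ 60.083 g/mol = 0.73864 mol, giving 0.73864 Si and 1.47728 O.
Oxygen sums to 2.96336; scaling by 12/2.96336 = 4.04946 puts the formula on 12 O.
Al: 0.49234 × 4.04946 = 1.994 atoms per formula unit.

1.994 Al apfu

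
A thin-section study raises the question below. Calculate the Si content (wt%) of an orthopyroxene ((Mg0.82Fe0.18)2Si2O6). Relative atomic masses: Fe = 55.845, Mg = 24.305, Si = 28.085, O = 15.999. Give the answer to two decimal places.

M((Mg0.82Fe0.18)2Si2O6) = 212.128 g/mol.
Si contributes 2 × 28.085 = 56.170 g per mole.
56.170/212.128 = 0.2648 → 26.48%.

26.48 wt%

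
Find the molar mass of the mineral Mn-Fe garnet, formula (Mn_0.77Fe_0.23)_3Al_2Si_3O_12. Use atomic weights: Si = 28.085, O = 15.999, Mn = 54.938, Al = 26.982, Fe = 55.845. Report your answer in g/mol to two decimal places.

495.65 g/mol

The formula mass is the sum 2.31*54.938 + 0.69*55.845 + 2*26.982 + 3*28.085 + 12*15.999.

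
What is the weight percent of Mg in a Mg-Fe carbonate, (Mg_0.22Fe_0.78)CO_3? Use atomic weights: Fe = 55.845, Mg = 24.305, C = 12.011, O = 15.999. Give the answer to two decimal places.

4.91 wt%

M((Mg_0.22Fe_0.78)CO_3) = 108.914 g/mol.
Mg contributes 0.22 × 24.305 = 5.347 g per mole.
5.347/108.914 = 0.0491 → 4.91%.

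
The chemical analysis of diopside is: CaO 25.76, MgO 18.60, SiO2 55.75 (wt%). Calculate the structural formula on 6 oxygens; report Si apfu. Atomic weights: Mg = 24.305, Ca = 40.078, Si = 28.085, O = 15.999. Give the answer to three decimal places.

25.76 wt% CaO ÷ 56.077 g/mol = 0.45937 mol, giving 0.45937 Ca and 0.45937 O.
18.60 wt% MgO ÷ 40.304 g/mol = 0.46149 mol, giving 0.46149 Mg and 0.46149 O.
55.75 wt% SiO2 ÷ 60.083 g/mol = 0.92788 mol, giving 0.92788 Si and 1.85576 O.
Oxygen sums to 2.77662; scaling by 6/2.77662 = 2.16090 puts the formula on 6 O.
Si: 0.92788 × 2.16090 = 2.005 atoms per formula unit.

2.005 Si apfu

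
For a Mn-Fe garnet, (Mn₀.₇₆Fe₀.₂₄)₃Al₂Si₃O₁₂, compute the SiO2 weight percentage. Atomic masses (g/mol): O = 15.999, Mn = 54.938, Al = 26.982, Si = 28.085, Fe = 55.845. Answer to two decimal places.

36.36 wt%

Molar mass of (Mn₀.₇₆Fe₀.₂₄)₃Al₂Si₃O₁₂ = 2.28·54.938 + 0.72·55.845 + 2·26.982 + 3·28.085 + 12·15.999 = 495.674 g/mol.
Each formula unit contains 3 Si, equivalent to 3/1 = 3.0000 mol SiO2.
M(SiO2) = 1×28.085 + 2×15.999 = 60.083 g/mol.
Mass of SiO2 per formula unit = 3.0000 × 60.083 = 180.249 g.
SiO2 wt% = 180.249 / 495.674 × 100 = 36.36%.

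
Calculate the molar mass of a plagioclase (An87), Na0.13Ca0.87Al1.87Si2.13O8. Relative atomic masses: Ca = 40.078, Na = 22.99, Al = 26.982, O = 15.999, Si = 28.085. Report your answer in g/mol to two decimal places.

M = 0.13·22.99 + 0.87·40.078 + 1.87·26.982 + 2.13·28.085 + 8·15.999

276.13 g/mol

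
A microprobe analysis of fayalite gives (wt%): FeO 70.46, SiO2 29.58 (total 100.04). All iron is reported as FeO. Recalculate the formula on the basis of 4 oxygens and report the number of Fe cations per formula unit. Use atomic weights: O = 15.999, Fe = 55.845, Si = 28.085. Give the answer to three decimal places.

FeO: 70.46/71.844 = 0.98074 mol → 0.98074 mol Fe, 0.98074 mol O.
SiO2: 29.58/60.083 = 0.49232 mol → 0.49232 mol Si, 0.98464 mol O.
Total oxygen = 1.96538 mol. Normalization factor = 4/1.96538 = 2.03523.
Fe per 4 O = 0.98074 × 2.03523 = 1.996.

1.996 Fe apfu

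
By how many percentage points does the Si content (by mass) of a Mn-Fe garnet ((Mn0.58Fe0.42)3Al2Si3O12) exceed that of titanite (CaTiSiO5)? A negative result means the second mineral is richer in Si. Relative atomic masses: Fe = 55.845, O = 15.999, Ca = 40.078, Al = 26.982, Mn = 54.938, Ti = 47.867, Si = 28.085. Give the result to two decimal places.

2.65 percentage points

M((Mn0.58Fe0.42)3Al2Si3O12) = 496.164 g/mol, so wt% Si = 84.255/496.164 × 100 = 16.98%.
M(CaTiSiO5) = 196.025 g/mol, so wt% Si = 28.085/196.025 × 100 = 14.33%.
16.98 − 14.33 = 2.65 pp.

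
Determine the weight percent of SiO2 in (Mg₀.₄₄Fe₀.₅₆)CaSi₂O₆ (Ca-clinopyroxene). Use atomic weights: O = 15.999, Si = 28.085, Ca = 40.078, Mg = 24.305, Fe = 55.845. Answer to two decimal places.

51.31 wt%

M((Mg₀.₄₄Fe₀.₅₆)CaSi₂O₆) = 234.209 g/mol; M(SiO2) = 60.083 g/mol.
Moles SiO2 per formula unit = 2 Si ÷ 1 = 2.0000.
SiO2 fraction = (2.0000 × 60.083) / 234.209 = 120.166/234.209 = 0.5131.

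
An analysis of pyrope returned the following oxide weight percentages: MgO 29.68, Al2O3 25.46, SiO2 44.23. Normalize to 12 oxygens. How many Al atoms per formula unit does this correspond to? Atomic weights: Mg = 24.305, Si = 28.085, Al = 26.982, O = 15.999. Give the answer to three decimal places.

29.68 wt% MgO ÷ 40.304 g/mol = 0.73640 mol, giving 0.73640 Mg and 0.73640 O.
25.46 wt% Al2O3 ÷ 101.961 g/mol = 0.24970 mol, giving 0.49940 Al and 0.74910 O.
44.23 wt% SiO2 ÷ 60.083 g/mol = 0.73615 mol, giving 0.73615 Si and 1.47230 O.
Oxygen sums to 2.95780; scaling by 12/2.95780 = 4.05707 puts the formula on 12 O.
Al: 0.49940 × 4.05707 = 2.026 atoms per formula unit.

2.026 Al apfu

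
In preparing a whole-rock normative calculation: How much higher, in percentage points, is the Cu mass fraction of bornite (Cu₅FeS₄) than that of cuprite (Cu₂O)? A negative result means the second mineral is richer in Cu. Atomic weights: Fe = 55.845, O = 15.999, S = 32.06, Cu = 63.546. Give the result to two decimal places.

-25.50 percentage points

Cu in Cu₅FeS₄: molar mass 501.815 g/mol; 5×63.546 = 317.730 g → 63.32 wt%.
Cu in Cu₂O: molar mass 143.091 g/mol; 2×63.546 = 127.092 g → 88.82 wt%.
Difference = 63.32 − 88.82 = -25.50 percentage points.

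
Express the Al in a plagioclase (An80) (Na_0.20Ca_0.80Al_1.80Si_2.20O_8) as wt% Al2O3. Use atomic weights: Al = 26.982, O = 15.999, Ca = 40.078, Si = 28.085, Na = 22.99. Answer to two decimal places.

Formula mass = 275.007 g/mol.
1.80 Al → 0.9000 mol Al2O3 per formula unit; M(Al2O3) = 101.961, so Al2O3 mass = 91.765 g.
91.765/275.007 × 100 = 33.37 wt%.

33.37 wt%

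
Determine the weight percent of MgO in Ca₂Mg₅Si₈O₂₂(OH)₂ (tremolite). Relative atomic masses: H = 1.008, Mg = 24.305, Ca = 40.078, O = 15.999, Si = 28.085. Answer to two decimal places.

Formula mass = 812.353 g/mol.
5 Mg → 5.0000 mol MgO per formula unit; M(MgO) = 40.304, so MgO mass = 201.520 g.
201.520/812.353 × 100 = 24.81 wt%.

24.81 wt%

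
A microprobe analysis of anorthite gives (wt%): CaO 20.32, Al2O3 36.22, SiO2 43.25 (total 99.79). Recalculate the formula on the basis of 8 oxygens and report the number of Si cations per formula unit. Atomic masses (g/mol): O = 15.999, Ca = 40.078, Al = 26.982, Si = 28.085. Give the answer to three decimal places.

2.008 Si apfu

20.32 wt% CaO ÷ 56.077 g/mol = 0.36236 mol, giving 0.36236 Ca and 0.36236 O.
36.22 wt% Al2O3 ÷ 101.961 g/mol = 0.35523 mol, giving 0.71046 Al and 1.06569 O.
43.25 wt% SiO2 ÷ 60.083 g/mol = 0.71984 mol, giving 0.71984 Si and 1.43968 O.
Oxygen sums to 2.86773; scaling by 8/2.86773 = 2.78966 puts the formula on 8 O.
Si: 0.71984 × 2.78966 = 2.008 atoms per formula unit.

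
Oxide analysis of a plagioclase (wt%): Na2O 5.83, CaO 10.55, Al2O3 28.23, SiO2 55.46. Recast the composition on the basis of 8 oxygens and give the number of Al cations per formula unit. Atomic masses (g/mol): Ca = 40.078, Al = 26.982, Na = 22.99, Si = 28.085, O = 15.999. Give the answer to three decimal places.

1.497 Al apfu

Na2O (M=61.979): mol = 0.09406; Na = 0.18812, O = 0.09406.
CaO (M=56.077): mol = 0.18813; Ca = 0.18813, O = 0.18813.
Al2O3 (M=101.961): mol = 0.27687; Al = 0.55374, O = 0.83061.
SiO2 (M=60.083): mol = 0.92306; Si = 0.92306, O = 1.84612.
ΣO = 2.95892; factor = 8/ΣO = 2.70369.
Al apfu = 0.55374 × 2.70369 = 1.497.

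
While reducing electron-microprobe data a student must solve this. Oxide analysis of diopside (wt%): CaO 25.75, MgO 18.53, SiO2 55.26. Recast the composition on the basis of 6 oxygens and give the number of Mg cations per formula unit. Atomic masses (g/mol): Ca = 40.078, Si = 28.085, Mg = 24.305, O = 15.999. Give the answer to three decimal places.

1.000 Mg apfu

CaO: 25.75/56.077 = 0.45919 mol → 0.45919 mol Ca, 0.45919 mol O.
MgO: 18.53/40.304 = 0.45976 mol → 0.45976 mol Mg, 0.45976 mol O.
SiO2: 55.26/60.083 = 0.91973 mol → 0.91973 mol Si, 1.83946 mol O.
Total oxygen = 2.75841 mol. Normalization factor = 6/2.75841 = 2.17517.
Mg per 6 O = 0.45976 × 2.17517 = 1.000.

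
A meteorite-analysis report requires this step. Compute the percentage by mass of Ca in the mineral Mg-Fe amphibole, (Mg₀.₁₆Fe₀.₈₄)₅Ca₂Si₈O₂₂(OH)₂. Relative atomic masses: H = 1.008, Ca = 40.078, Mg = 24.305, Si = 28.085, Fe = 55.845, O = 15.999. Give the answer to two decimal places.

8.48 mass %

Molar mass of (Mg₀.₁₆Fe₀.₈₄)₅Ca₂Si₈O₂₂(OH)₂: 0.80×24.305 + 4.20×55.845 + 2×40.078 + 8×28.085 + 24×15.999 + 2×1.008 = 944.821 g/mol.
Mass of Ca per formula unit: 2 × 40.078 = 80.156 g.
Weight fraction Ca = 80.156 / 944.821 = 0.0848.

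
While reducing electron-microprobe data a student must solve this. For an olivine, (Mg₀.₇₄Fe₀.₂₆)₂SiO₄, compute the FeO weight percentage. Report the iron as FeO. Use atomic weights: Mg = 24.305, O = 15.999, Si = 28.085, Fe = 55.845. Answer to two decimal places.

M((Mg₀.₇₄Fe₀.₂₆)₂SiO₄) = 157.092 g/mol; M(FeO) = 71.844 g/mol.
Moles FeO per formula unit = 0.52 Fe ÷ 1 = 0.5200.
FeO fraction = (0.5200 × 71.844) / 157.092 = 37.359/157.092 = 0.2378.

23.78 wt%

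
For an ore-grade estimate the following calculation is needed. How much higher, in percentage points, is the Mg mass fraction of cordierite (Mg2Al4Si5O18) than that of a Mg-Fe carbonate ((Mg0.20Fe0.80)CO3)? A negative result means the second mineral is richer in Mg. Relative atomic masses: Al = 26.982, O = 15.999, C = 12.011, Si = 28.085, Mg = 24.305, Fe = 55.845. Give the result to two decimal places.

M(Mg2Al4Si5O18) = 584.945 g/mol, so wt% Mg = 48.610/584.945 × 100 = 8.31%.
M((Mg0.20Fe0.80)CO3) = 109.545 g/mol, so wt% Mg = 4.861/109.545 × 100 = 4.44%.
8.31 − 4.44 = 3.87 pp.

3.87 percentage points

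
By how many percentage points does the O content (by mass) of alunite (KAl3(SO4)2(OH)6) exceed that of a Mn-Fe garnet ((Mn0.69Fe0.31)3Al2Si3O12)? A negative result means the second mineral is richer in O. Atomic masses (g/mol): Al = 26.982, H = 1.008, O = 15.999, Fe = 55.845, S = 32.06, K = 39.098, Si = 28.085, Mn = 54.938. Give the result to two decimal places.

15.36 percentage points

O in KAl3(SO4)2(OH)6: molar mass 414.198 g/mol; 14×15.999 = 223.986 g → 54.08 wt%.
O in (Mn0.69Fe0.31)3Al2Si3O12: molar mass 495.865 g/mol; 12×15.999 = 191.988 g → 38.72 wt%.
Difference = 54.08 − 38.72 = 15.36 percentage points.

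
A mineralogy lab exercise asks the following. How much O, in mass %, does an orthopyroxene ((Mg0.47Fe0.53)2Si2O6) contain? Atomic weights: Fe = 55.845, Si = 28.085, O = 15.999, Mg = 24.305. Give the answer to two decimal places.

M((Mg0.47Fe0.53)2Si2O6) = 234.206 g/mol.
O contributes 6 × 15.999 = 95.994 g per mole.
95.994/234.206 = 0.4099 → 40.99%.

40.99 mass %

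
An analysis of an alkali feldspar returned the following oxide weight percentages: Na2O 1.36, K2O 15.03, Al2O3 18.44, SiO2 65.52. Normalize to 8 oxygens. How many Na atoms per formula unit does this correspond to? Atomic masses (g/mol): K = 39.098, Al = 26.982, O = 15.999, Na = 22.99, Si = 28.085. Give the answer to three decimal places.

0.121 Na apfu

1.36 wt% Na2O ÷ 61.979 g/mol = 0.02194 mol, giving 0.04388 Na and 0.02194 O.
15.03 wt% K2O ÷ 94.195 g/mol = 0.15956 mol, giving 0.31912 K and 0.15956 O.
18.44 wt% Al2O3 ÷ 101.961 g/mol = 0.18085 mol, giving 0.36170 Al and 0.54255 O.
65.52 wt% SiO2 ÷ 60.083 g/mol = 1.09049 mol, giving 1.09049 Si and 2.18098 O.
Oxygen sums to 2.90503; scaling by 8/2.90503 = 2.75384 puts the formula on 8 O.
Na: 0.04388 × 2.75384 = 0.121 atoms per formula unit.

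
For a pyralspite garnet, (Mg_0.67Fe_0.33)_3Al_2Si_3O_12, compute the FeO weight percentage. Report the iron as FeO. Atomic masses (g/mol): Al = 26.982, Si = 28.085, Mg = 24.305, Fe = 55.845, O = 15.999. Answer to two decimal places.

16.38 wt%

M((Mg_0.67Fe_0.33)_3Al_2Si_3O_12) = 434.347 g/mol; M(FeO) = 71.844 g/mol.
Moles FeO per formula unit = 0.99 Fe ÷ 1 = 0.9900.
FeO fraction = (0.9900 × 71.844) / 434.347 = 71.126/434.347 = 0.1638.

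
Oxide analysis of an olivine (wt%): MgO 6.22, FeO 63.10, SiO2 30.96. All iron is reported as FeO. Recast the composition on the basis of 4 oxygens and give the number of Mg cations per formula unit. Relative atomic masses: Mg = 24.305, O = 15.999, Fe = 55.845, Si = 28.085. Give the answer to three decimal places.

0.299 Mg apfu

6.22 wt% MgO ÷ 40.304 g/mol = 0.15433 mol, giving 0.15433 Mg and 0.15433 O.
63.10 wt% FeO ÷ 71.844 g/mol = 0.87829 mol, giving 0.87829 Fe and 0.87829 O.
30.96 wt% SiO2 ÷ 60.083 g/mol = 0.51529 mol, giving 0.51529 Si and 1.03058 O.
Oxygen sums to 2.06320; scaling by 4/2.06320 = 1.93874 puts the formula on 4 O.
Mg: 0.15433 × 1.93874 = 0.299 atoms per formula unit.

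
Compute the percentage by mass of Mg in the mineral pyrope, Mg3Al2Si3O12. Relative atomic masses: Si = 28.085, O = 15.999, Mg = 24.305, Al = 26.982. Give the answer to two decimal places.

18.09 wt%

Molar mass of Mg3Al2Si3O12: 3×24.305 + 2×26.982 + 3×28.085 + 12×15.999 = 403.122 g/mol.
Mass of Mg per formula unit: 3 × 24.305 = 72.915 g.
Weight fraction Mg = 72.915 / 403.122 = 0.1809.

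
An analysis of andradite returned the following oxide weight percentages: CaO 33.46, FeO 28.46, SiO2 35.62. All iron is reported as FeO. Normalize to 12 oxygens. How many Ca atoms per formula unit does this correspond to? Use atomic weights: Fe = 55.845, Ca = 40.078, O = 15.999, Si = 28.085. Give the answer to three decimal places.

3.287 Ca apfu

33.46 wt% CaO ÷ 56.077 g/mol = 0.59668 mol, giving 0.59668 Ca and 0.59668 O.
28.46 wt% FeO ÷ 71.844 g/mol = 0.39614 mol, giving 0.39614 Fe and 0.39614 O.
35.62 wt% SiO2 ÷ 60.083 g/mol = 0.59285 mol, giving 0.59285 Si and 1.18570 O.
Oxygen sums to 2.17852; scaling by 12/2.17852 = 5.50833 puts the formula on 12 O.
Ca: 0.59668 × 5.50833 = 3.287 atoms per formula unit.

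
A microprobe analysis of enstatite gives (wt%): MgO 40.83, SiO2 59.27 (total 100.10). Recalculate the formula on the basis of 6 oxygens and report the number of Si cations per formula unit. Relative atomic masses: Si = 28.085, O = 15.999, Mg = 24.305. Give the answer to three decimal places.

1.982 Si apfu

40.83 wt% MgO ÷ 40.304 g/mol = 1.01305 mol, giving 1.01305 Mg and 1.01305 O.
59.27 wt% SiO2 ÷ 60.083 g/mol = 0.98647 mol, giving 0.98647 Si and 1.97294 O.
Oxygen sums to 2.98599; scaling by 6/2.98599 = 2.00938 puts the formula on 6 O.
Si: 0.98647 × 2.00938 = 1.982 atoms per formula unit.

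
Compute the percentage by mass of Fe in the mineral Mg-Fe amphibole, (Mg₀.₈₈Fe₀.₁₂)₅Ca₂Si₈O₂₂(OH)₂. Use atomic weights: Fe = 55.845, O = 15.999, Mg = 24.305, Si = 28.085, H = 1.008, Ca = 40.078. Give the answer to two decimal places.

4.03 wt%

Molar mass of (Mg₀.₈₈Fe₀.₁₂)₅Ca₂Si₈O₂₂(OH)₂: 4.40×24.305 + 0.60×55.845 + 2×40.078 + 8×28.085 + 24×15.999 + 2×1.008 = 831.277 g/mol.
Mass of Fe per formula unit: 0.60 × 55.845 = 33.507 g.
Weight fraction Fe = 33.507 / 831.277 = 0.0403.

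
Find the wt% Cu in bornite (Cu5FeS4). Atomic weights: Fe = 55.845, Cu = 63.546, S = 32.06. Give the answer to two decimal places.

M(Cu5FeS4) = 501.815 g/mol.
Cu contributes 5 × 63.546 = 317.730 g per mole.
317.730/501.815 = 0.6332 → 63.32%.

63.32 wt%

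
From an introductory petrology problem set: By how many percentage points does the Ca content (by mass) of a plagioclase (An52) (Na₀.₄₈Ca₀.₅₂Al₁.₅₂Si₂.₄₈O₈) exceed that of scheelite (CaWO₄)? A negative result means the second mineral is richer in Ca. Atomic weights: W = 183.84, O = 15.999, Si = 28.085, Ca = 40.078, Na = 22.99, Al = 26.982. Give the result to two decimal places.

-6.22 percentage points

M(Na₀.₄₈Ca₀.₅₂Al₁.₅₂Si₂.₄₈O₈) = 270.531 g/mol, so wt% Ca = 20.841/270.531 × 100 = 7.70%.
M(CaWO₄) = 287.914 g/mol, so wt% Ca = 40.078/287.914 × 100 = 13.92%.
7.70 − 13.92 = -6.22 pp.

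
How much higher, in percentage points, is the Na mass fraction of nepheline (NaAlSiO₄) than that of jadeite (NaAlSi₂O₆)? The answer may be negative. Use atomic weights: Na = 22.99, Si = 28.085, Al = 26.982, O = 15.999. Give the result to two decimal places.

Na in NaAlSiO₄: molar mass 142.053 g/mol; 1×22.99 = 22.990 g → 16.18 wt%.
Na in NaAlSi₂O₆: molar mass 202.136 g/mol; 1×22.99 = 22.990 g → 11.37 wt%.
Difference = 16.18 − 11.37 = 4.81 percentage points.

4.81 percentage points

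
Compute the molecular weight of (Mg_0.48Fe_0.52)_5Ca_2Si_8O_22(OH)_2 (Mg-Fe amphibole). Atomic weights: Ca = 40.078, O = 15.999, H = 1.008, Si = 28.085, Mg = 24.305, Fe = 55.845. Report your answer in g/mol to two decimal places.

894.36 g/mol

Mg: 2.40 × 24.305 = 58.3320
Fe: 2.60 × 55.845 = 145.1970
Ca: 2 × 40.078 = 80.1560
Si: 8 × 28.085 = 224.6800
O: 24 × 15.999 = 383.9760
H: 2 × 1.008 = 2.0160
Summing the contributions gives the formula mass.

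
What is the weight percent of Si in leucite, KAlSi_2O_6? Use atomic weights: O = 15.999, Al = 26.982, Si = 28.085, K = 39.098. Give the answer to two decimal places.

25.74 wt%

Formula mass = 1*39.098 + 1*26.982 + 2*28.085 + 6*15.999 = 218.244 g/mol, of which 56.170 g is Si.
So Si makes up 56.170/218.244 = 0.2574 of the mass, i.e. 25.74%.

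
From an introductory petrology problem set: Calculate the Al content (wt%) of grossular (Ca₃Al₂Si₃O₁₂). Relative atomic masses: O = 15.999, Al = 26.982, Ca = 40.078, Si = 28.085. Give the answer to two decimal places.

11.98 wt%

Molar mass of Ca₃Al₂Si₃O₁₂: 3·40.078 + 2·26.982 + 3·28.085 + 12·15.999 = 450.441 g/mol.
Mass of Al per formula unit: 2 × 26.982 = 53.964 g.
Weight fraction Al = 53.964 / 450.441 = 0.1198.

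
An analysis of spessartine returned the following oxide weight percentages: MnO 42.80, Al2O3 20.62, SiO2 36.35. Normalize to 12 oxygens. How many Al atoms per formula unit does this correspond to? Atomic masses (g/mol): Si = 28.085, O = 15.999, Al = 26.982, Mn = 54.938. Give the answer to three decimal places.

MnO (M=70.937): mol = 0.60335; Mn = 0.60335, O = 0.60335.
Al2O3 (M=101.961): mol = 0.20223; Al = 0.40446, O = 0.60669.
SiO2 (M=60.083): mol = 0.60500; Si = 0.60500, O = 1.21000.
ΣO = 2.42004; factor = 12/ΣO = 4.95860.
Al apfu = 0.40446 × 4.95860 = 2.006.

2.006 Al apfu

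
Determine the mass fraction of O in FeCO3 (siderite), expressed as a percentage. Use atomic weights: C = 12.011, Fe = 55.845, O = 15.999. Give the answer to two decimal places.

M(FeCO3) = 115.853 g/mol.
O contributes 3 × 15.999 = 47.997 g per mole.
47.997/115.853 = 0.4143 → 41.43%.

41.43 wt%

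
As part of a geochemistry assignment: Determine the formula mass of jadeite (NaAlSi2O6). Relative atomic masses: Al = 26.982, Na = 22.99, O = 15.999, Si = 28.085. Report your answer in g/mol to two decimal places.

Na: 1 × 22.99 = 22.9900
Al: 1 × 26.982 = 26.9820
Si: 2 × 28.085 = 56.1700
O: 6 × 15.999 = 95.9940
Summing the contributions gives the formula mass.

202.14 g/mol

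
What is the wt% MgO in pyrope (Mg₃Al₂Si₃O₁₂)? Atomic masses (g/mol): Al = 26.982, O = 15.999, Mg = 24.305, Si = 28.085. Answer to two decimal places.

29.99 wt%

M(Mg₃Al₂Si₃O₁₂) = 403.122 g/mol; M(MgO) = 40.304 g/mol.
Moles MgO per formula unit = 3 Mg ÷ 1 = 3.0000.
MgO fraction = (3.0000 × 40.304) / 403.122 = 120.912/403.122 = 0.2999.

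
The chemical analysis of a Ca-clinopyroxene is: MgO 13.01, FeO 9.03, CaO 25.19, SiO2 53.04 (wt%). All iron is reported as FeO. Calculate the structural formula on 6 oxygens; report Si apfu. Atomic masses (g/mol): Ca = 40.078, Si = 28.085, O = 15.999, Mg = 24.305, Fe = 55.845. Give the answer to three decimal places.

1.989 Si apfu

13.01 wt% MgO ÷ 40.304 g/mol = 0.32280 mol, giving 0.32280 Mg and 0.32280 O.
9.03 wt% FeO ÷ 71.844 g/mol = 0.12569 mol, giving 0.12569 Fe and 0.12569 O.
25.19 wt% CaO ÷ 56.077 g/mol = 0.44920 mol, giving 0.44920 Ca and 0.44920 O.
53.04 wt% SiO2 ÷ 60.083 g/mol = 0.88278 mol, giving 0.88278 Si and 1.76556 O.
Oxygen sums to 2.66325; scaling by 6/2.66325 = 2.25289 puts the formula on 6 O.
Si: 0.88278 × 2.25289 = 1.989 atoms per formula unit.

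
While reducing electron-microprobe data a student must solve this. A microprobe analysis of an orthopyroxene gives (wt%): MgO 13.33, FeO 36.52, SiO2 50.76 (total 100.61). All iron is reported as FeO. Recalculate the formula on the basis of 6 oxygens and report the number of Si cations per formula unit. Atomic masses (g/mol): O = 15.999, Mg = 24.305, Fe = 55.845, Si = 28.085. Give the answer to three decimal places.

2.005 Si apfu

MgO (M=40.304): mol = 0.33074; Mg = 0.33074, O = 0.33074.
FeO (M=71.844): mol = 0.50832; Fe = 0.50832, O = 0.50832.
SiO2 (M=60.083): mol = 0.84483; Si = 0.84483, O = 1.68966.
ΣO = 2.52872; factor = 6/ΣO = 2.37274.
Si apfu = 0.84483 × 2.37274 = 2.005.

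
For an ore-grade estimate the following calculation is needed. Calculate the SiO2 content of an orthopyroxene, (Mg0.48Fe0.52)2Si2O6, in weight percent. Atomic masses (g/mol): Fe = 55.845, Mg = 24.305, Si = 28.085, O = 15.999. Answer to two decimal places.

Molar mass of (Mg0.48Fe0.52)2Si2O6 = 0.96×24.305 + 1.04×55.845 + 2×28.085 + 6×15.999 = 233.576 g/mol.
Each formula unit contains 2 Si, equivalent to 2/1 = 2.0000 mol SiO2.
M(SiO2) = 1×28.085 + 2×15.999 = 60.083 g/mol.
Mass of SiO2 per formula unit = 2.0000 × 60.083 = 120.166 g.
SiO2 wt% = 120.166 / 233.576 × 100 = 51.45%.

51.45 wt%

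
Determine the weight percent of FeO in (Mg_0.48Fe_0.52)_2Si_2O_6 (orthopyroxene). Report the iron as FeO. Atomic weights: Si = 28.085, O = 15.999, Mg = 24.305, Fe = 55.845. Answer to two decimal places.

Molar mass of (Mg_0.48Fe_0.52)_2Si_2O_6 = 0.96×24.305 + 1.04×55.845 + 2×28.085 + 6×15.999 = 233.576 g/mol.
Each formula unit contains 1.04 Fe, equivalent to 1.04/1 = 1.0400 mol FeO.
M(FeO) = 1×55.845 + 1×15.999 = 71.844 g/mol.
Mass of FeO per formula unit = 1.0400 × 71.844 = 74.718 g.
FeO wt% = 74.718 / 233.576 × 100 = 31.99%.

31.99 wt%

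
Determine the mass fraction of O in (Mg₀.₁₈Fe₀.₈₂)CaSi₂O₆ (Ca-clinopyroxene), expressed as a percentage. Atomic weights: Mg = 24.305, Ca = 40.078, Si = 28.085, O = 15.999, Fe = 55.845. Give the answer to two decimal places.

Molar mass of (Mg₀.₁₈Fe₀.₈₂)CaSi₂O₆: 0.18*24.305 + 0.82*55.845 + 1*40.078 + 2*28.085 + 6*15.999 = 242.410 g/mol.
Mass of O per formula unit: 6 × 15.999 = 95.994 g.
Weight fraction O = 95.994 / 242.410 = 0.3960.

39.60 mass %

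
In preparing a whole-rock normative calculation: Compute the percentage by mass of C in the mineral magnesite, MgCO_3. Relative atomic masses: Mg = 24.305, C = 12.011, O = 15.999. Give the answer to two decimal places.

Formula mass = 1·24.305 + 1·12.011 + 3·15.999 = 84.313 g/mol, of which 12.011 g is C.
So C makes up 12.011/84.313 = 0.1425 of the mass, i.e. 14.25%.

14.25 weight percent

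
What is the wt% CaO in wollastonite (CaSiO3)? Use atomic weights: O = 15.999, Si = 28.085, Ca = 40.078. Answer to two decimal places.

48.28 wt%

M(CaSiO3) = 116.160 g/mol; M(CaO) = 56.077 g/mol.
Moles CaO per formula unit = 1 Ca ÷ 1 = 1.0000.
CaO fraction = (1.0000 × 56.077) / 116.160 = 56.077/116.160 = 0.4828.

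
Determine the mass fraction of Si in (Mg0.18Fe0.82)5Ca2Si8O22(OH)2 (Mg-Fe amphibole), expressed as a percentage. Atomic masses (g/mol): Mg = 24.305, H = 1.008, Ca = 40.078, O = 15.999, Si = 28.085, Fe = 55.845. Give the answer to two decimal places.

23.86 mass %

Molar mass of (Mg0.18Fe0.82)5Ca2Si8O22(OH)2: 0.90×24.305 + 4.10×55.845 + 2×40.078 + 8×28.085 + 24×15.999 + 2×1.008 = 941.667 g/mol.
Mass of Si per formula unit: 8 × 28.085 = 224.680 g.
Weight fraction Si = 224.680 / 941.667 = 0.2386.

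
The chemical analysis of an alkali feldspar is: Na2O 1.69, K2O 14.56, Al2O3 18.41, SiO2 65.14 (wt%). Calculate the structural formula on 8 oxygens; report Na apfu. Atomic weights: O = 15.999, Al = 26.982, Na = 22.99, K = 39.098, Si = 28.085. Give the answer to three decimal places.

Na2O (M=61.979): mol = 0.02727; Na = 0.05454, O = 0.02727.
K2O (M=94.195): mol = 0.15457; K = 0.30914, O = 0.15457.
Al2O3 (M=101.961): mol = 0.18056; Al = 0.36112, O = 0.54168.
SiO2 (M=60.083): mol = 1.08417; Si = 1.08417, O = 2.16834.
ΣO = 2.89186; factor = 8/ΣO = 2.76639.
Na apfu = 0.05454 × 2.76639 = 0.151.

0.151 Na apfu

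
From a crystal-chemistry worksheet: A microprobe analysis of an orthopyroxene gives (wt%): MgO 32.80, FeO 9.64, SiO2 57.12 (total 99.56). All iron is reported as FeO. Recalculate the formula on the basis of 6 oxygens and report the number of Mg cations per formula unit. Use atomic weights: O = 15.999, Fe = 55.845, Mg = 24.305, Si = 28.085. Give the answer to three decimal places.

MgO (M=40.304): mol = 0.81382; Mg = 0.81382, O = 0.81382.
FeO (M=71.844): mol = 0.13418; Fe = 0.13418, O = 0.13418.
SiO2 (M=60.083): mol = 0.95068; Si = 0.95068, O = 1.90136.
ΣO = 2.84936; factor = 6/ΣO = 2.10574.
Mg apfu = 0.81382 × 2.10574 = 1.714.

1.714 Mg apfu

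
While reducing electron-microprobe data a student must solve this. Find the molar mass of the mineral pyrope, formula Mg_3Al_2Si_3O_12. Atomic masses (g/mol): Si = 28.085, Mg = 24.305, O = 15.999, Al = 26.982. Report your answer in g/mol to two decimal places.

403.12 g/mol

Mg: 3 × 24.305 = 72.9150
Al: 2 × 26.982 = 53.9640
Si: 3 × 28.085 = 84.2550
O: 12 × 15.999 = 191.9880
Summing the contributions gives the formula mass.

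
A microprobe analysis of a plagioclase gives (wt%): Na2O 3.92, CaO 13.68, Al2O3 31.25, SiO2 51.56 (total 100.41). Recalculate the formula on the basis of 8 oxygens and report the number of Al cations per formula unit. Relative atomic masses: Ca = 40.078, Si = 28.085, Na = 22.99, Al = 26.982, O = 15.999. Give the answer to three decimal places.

3.92 wt% Na2O ÷ 61.979 g/mol = 0.06325 mol, giving 0.12650 Na and 0.06325 O.
13.68 wt% CaO ÷ 56.077 g/mol = 0.24395 mol, giving 0.24395 Ca and 0.24395 O.
31.25 wt% Al2O3 ÷ 101.961 g/mol = 0.30649 mol, giving 0.61298 Al and 0.91947 O.
51.56 wt% SiO2 ÷ 60.083 g/mol = 0.85815 mol, giving 0.85815 Si and 1.71630 O.
Oxygen sums to 2.94297; scaling by 8/2.94297 = 2.71834 puts the formula on 8 O.
Al: 0.61298 × 2.71834 = 1.666 atoms per formula unit.

1.666 Al apfu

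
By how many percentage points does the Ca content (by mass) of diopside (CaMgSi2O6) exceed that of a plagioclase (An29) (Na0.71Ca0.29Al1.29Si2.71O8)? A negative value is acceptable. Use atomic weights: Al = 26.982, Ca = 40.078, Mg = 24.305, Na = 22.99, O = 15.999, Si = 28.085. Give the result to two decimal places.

14.15 percentage points

First mineral: 40.078 g Ca in 216.547 g formula = 18.51 wt% Ca.
Second mineral: 11.623 g Ca in 266.855 g formula = 4.36 wt% Ca.
18.51% − 4.36% gives a difference of 14.15 percentage points.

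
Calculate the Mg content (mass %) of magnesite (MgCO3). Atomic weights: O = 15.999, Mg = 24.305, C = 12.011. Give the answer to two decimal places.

28.83 mass %

Formula mass = 1×24.305 + 1×12.011 + 3×15.999 = 84.313 g/mol, of which 24.305 g is Mg.
So Mg makes up 24.305/84.313 = 0.2883 of the mass, i.e. 28.83%.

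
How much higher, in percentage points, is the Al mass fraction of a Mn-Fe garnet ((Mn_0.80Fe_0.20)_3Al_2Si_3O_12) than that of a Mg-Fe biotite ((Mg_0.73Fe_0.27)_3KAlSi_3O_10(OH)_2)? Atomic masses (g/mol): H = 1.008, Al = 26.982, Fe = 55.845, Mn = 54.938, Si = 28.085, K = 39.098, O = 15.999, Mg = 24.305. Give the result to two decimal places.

4.80 percentage points

First mineral: 53.964 g Al in 495.565 g formula = 10.89 wt% Al.
Second mineral: 26.982 g Al in 442.801 g formula = 6.09 wt% Al.
10.89% − 6.09% gives a difference of 4.80 percentage points.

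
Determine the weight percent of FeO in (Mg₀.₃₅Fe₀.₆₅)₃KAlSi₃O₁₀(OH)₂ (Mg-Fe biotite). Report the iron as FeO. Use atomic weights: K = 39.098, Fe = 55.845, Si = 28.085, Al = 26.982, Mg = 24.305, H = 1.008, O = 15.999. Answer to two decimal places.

Formula mass = 478.757 g/mol.
1.95 Fe → 1.9500 mol FeO per formula unit; M(FeO) = 71.844, so FeO mass = 140.096 g.
140.096/478.757 × 100 = 29.26 wt%.

29.26 wt%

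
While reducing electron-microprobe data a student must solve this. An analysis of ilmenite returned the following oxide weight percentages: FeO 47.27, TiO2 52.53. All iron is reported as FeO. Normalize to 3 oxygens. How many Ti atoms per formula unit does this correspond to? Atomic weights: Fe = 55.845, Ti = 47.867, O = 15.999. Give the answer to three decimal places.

FeO: 47.27/71.844 = 0.65795 mol → 0.65795 mol Fe, 0.65795 mol O.
TiO2: 52.53/79.865 = 0.65773 mol → 0.65773 mol Ti, 1.31546 mol O.
Total oxygen = 1.97341 mol. Normalization factor = 3/1.97341 = 1.52021.
Ti per 3 O = 0.65773 × 1.52021 = 1.000.

1.000 Ti apfu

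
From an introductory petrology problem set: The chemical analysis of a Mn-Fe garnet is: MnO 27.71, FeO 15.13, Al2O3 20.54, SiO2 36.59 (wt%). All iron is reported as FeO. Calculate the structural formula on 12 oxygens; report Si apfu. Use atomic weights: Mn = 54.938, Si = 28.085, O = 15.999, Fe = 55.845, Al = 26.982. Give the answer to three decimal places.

3.015 Si apfu

27.71 wt% MnO ÷ 70.937 g/mol = 0.39063 mol, giving 0.39063 Mn and 0.39063 O.
15.13 wt% FeO ÷ 71.844 g/mol = 0.21060 mol, giving 0.21060 Fe and 0.21060 O.
20.54 wt% Al2O3 ÷ 101.961 g/mol = 0.20145 mol, giving 0.40290 Al and 0.60435 O.
36.59 wt% SiO2 ÷ 60.083 g/mol = 0.60899 mol, giving 0.60899 Si and 1.21798 O.
Oxygen sums to 2.42356; scaling by 12/2.42356 = 4.95139 puts the formula on 12 O.
Si: 0.60899 × 4.95139 = 3.015 atoms per formula unit.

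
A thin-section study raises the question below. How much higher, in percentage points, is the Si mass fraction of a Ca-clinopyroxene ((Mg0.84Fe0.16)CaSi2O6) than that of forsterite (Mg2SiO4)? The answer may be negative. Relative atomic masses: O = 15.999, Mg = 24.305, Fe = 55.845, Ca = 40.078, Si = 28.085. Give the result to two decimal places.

First mineral: 56.170 g Si in 221.593 g formula = 25.35 wt% Si.
Second mineral: 28.085 g Si in 140.691 g formula = 19.96 wt% Si.
25.35% − 19.96% gives a difference of 5.39 percentage points.

5.39 percentage points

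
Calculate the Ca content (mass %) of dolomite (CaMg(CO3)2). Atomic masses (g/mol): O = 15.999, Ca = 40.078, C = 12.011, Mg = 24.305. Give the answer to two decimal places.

21.73 mass %

Formula mass = 1·40.078 + 1·24.305 + 2·12.011 + 6·15.999 = 184.399 g/mol, of which 40.078 g is Ca.
So Ca makes up 40.078/184.399 = 0.2173 of the mass, i.e. 21.73%.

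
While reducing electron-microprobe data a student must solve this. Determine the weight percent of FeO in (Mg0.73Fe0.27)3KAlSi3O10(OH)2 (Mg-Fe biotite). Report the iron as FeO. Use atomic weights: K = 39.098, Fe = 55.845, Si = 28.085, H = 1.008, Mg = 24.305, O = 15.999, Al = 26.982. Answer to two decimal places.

Formula mass = 442.801 g/mol.
0.81 Fe → 0.8100 mol FeO per formula unit; M(FeO) = 71.844, so FeO mass = 58.194 g.
58.194/442.801 × 100 = 13.14 wt%.

13.14 wt%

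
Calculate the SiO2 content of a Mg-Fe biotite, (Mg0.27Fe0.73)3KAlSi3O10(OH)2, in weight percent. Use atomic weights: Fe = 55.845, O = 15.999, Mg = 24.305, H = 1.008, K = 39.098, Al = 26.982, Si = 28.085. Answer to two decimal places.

37.06 wt%

Formula mass = 486.327 g/mol.
3 Si → 3.0000 mol SiO2 per formula unit; M(SiO2) = 60.083, so SiO2 mass = 180.249 g.
180.249/486.327 × 100 = 37.06 wt%.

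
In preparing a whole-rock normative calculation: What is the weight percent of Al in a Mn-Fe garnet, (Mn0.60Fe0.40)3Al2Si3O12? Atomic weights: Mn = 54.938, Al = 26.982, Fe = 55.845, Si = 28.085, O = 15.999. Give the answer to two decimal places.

10.88 mass %

Formula mass = 1.80·54.938 + 1.20·55.845 + 2·26.982 + 3·28.085 + 12·15.999 = 496.109 g/mol, of which 53.964 g is Al.
So Al makes up 53.964/496.109 = 0.1088 of the mass, i.e. 10.88%.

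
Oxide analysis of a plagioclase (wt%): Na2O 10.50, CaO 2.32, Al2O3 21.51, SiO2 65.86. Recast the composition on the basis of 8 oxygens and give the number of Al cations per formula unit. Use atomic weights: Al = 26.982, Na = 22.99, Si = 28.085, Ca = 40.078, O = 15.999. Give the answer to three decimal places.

Na2O (M=61.979): mol = 0.16941; Na = 0.33882, O = 0.16941.
CaO (M=56.077): mol = 0.04137; Ca = 0.04137, O = 0.04137.
Al2O3 (M=101.961): mol = 0.21096; Al = 0.42192, O = 0.63288.
SiO2 (M=60.083): mol = 1.09615; Si = 1.09615, O = 2.19230.
ΣO = 3.03596; factor = 8/ΣO = 2.63508.
Al apfu = 0.42192 × 2.63508 = 1.112.

1.112 Al apfu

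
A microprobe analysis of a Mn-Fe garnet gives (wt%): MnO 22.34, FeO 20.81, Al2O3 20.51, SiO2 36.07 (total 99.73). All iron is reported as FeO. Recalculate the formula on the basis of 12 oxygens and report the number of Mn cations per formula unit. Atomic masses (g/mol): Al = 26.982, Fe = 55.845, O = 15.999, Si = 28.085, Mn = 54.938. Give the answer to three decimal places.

MnO (M=70.937): mol = 0.31493; Mn = 0.31493, O = 0.31493.
FeO (M=71.844): mol = 0.28966; Fe = 0.28966, O = 0.28966.
Al2O3 (M=101.961): mol = 0.20116; Al = 0.40232, O = 0.60348.
SiO2 (M=60.083): mol = 0.60034; Si = 0.60034, O = 1.20068.
ΣO = 2.40875; factor = 12/ΣO = 4.98184.
Mn apfu = 0.31493 × 4.98184 = 1.569.

1.569 Mn apfu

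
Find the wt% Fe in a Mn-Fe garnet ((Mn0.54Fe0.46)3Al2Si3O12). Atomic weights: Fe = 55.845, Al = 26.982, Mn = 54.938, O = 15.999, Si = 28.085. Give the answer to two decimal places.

Molar mass of (Mn0.54Fe0.46)3Al2Si3O12: 1.62·54.938 + 1.38·55.845 + 2·26.982 + 3·28.085 + 12·15.999 = 496.273 g/mol.
Mass of Fe per formula unit: 1.38 × 55.845 = 77.066 g.
Weight fraction Fe = 77.066 / 496.273 = 0.1553.

15.53 weight percent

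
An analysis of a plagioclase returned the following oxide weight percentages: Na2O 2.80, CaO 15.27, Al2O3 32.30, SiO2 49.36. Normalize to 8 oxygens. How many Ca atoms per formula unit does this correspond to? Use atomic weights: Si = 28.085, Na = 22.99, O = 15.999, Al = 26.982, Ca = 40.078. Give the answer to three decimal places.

Na2O (M=61.979): mol = 0.04518; Na = 0.09036, O = 0.04518.
CaO (M=56.077): mol = 0.27230; Ca = 0.27230, O = 0.27230.
Al2O3 (M=101.961): mol = 0.31679; Al = 0.63358, O = 0.95037.
SiO2 (M=60.083): mol = 0.82153; Si = 0.82153, O = 1.64306.
ΣO = 2.91091; factor = 8/ΣO = 2.74828.
Ca apfu = 0.27230 × 2.74828 = 0.748.

0.748 Ca apfu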